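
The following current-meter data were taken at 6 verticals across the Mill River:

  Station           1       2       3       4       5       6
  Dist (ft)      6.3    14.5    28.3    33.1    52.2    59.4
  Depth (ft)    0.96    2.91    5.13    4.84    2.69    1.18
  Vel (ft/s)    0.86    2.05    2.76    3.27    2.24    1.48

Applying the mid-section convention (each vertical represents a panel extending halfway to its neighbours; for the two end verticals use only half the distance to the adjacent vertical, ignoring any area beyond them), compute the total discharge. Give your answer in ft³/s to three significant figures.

475 ft³/s

w_1 = (14.5 − 6.3)/2 = 4.1 ft; q_1 = 0.86 × 0.96 × 4.1 = 3.385 ft³/s
w_2 = (28.3 − 6.3)/2 = 11 ft; q_2 = 2.05 × 2.91 × 11 = 65.62 ft³/s
w_3 = (33.1 − 14.5)/2 = 9.3 ft; q_3 = 2.76 × 5.13 × 9.3 = 131.7 ft³/s
w_4 = (52.2 − 28.3)/2 = 11.95 ft; q_4 = 3.27 × 4.84 × 11.95 = 189.1 ft³/s
w_5 = (59.4 − 33.1)/2 = 13.15 ft; q_5 = 2.24 × 2.69 × 13.15 = 79.24 ft³/s
w_6 = (59.4 − 52.2)/2 = 3.6 ft; q_6 = 1.48 × 1.18 × 3.6 = 6.287 ft³/s
Q = Σ qᵢ = 475.3 ft³/s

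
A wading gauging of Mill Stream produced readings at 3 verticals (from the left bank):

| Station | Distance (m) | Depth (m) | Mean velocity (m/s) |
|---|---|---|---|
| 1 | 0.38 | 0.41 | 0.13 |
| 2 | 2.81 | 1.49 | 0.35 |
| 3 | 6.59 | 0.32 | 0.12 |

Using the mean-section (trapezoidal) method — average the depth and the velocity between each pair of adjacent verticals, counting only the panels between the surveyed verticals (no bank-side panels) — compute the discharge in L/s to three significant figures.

1360 L/s

Panel 1-2: Δb = 2.43 m, d̄ = (0.41+1.49)/2 = 0.95, v̄ = (0.13+0.35)/2 = 0.24 → q = 2.43×0.95×0.24 = 0.5540 m³/s
Panel 2-3: Δb = 3.78 m, d̄ = (1.49+0.32)/2 = 0.905, v̄ = (0.35+0.12)/2 = 0.235 → q = 3.78×0.905×0.235 = 0.8039 m³/s
Q = Σ q = 1.358 m³/s
= 1.358 × 1000 = 1358 L/s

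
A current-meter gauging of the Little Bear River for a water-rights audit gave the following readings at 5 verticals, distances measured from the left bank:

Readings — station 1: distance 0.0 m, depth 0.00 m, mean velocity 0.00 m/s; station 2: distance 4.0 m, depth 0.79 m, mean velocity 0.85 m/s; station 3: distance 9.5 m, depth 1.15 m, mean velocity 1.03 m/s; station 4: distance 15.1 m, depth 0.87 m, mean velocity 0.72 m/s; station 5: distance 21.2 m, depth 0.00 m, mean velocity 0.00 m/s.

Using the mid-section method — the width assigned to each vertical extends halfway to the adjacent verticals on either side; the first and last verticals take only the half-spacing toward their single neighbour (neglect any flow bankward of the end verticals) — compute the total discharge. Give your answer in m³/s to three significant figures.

13.4 m³/s

w_2 = (9.5 − 0.0)/2 = 4.75 m; q_2 = 0.85 × 0.79 × 4.75 = 3.190 m³/s
w_3 = (15.1 − 4.0)/2 = 5.55 m; q_3 = 1.03 × 1.15 × 5.55 = 6.574 m³/s
w_4 = (21.2 − 9.5)/2 = 5.85 m; q_4 = 0.72 × 0.87 × 5.85 = 3.664 m³/s
Stations 1, 5 contribute zero (depth or velocity is 0).
Q = Σ qᵢ = 13.43 m³/s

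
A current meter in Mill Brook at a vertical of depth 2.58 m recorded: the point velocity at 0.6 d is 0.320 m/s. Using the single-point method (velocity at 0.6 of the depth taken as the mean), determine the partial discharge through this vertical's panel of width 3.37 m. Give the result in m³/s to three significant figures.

2.78 m³/s

v̄ = v₀.₆ = 0.320 m/s
q = v̄ × d × w = 0.3200 × 2.58 × 3.37 = 2.782 m³/s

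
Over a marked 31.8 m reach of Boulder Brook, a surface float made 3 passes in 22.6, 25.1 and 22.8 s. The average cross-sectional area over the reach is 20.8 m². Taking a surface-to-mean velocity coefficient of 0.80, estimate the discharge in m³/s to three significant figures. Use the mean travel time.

t̄ = (22.6 + 25.1 + 22.8) / 3 = 23.5 s
v_surface = L / t̄ = 31.8 / 23.5 = 1.353 m/s
v_mean = 0.80 × 1.353 = 1.083 m/s
Q = A × v_mean = 20.8 × 1.083 = 22.52 m³/s

22.5 m³/s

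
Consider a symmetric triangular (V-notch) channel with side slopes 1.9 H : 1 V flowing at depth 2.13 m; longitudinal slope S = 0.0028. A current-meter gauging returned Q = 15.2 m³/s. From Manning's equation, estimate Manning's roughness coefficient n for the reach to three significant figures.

0.0288

A = z·y² = 1.9×2.13² = 8.620 m²
P = 2y√(1+z²) = 2×2.13×√(1+1.9²) = 9.147 m
R = A/P = 8.620/9.147 = 0.9424 m
n = (1/Q)·A·R^(2/3)·S^(1/2) = (1/15.2) × 8.620 × 0.9612 × 0.05292 = 0.02885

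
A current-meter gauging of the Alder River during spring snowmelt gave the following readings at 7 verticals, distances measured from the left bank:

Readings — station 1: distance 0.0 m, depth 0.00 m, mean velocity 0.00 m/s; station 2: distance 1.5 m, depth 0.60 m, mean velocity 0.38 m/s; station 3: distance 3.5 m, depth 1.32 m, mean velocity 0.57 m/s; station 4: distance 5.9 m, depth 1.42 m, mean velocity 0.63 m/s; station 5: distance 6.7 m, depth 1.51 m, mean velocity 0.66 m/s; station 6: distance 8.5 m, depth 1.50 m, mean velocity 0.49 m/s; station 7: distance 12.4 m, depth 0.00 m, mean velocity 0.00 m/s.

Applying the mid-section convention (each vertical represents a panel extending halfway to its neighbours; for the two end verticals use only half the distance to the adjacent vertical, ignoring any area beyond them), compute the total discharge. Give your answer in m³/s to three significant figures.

w_2 = (3.5 − 0.0)/2 = 1.75 m; q_2 = 0.38 × 0.60 × 1.75 = 0.3990 m³/s
w_3 = (5.9 − 1.5)/2 = 2.2 m; q_3 = 0.57 × 1.32 × 2.2 = 1.655 m³/s
w_4 = (6.7 − 3.5)/2 = 1.6 m; q_4 = 0.63 × 1.42 × 1.6 = 1.431 m³/s
w_5 = (8.5 − 5.9)/2 = 1.3 m; q_5 = 0.66 × 1.51 × 1.3 = 1.296 m³/s
w_6 = (12.4 − 6.7)/2 = 2.85 m; q_6 = 0.49 × 1.50 × 2.85 = 2.095 m³/s
Stations 1, 7 contribute zero (depth or velocity is 0).
Q = Σ qᵢ = 6.876 m³/s

6.88 m³/s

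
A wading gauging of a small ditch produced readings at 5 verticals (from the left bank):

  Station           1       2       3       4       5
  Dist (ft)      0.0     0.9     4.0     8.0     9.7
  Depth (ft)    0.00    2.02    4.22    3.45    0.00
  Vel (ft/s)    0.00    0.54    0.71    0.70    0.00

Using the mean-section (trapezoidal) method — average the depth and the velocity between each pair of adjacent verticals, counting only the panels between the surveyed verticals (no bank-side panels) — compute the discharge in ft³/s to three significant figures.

Panel 1-2: Δb = 0.9 ft, d̄ = (0.00+2.02)/2 = 1.01, v̄ = (0.00+0.54)/2 = 0.27 → q = 0.9×1.01×0.27 = 0.2454 ft³/s
Panel 2-3: Δb = 3.1 ft, d̄ = (2.02+4.22)/2 = 3.12, v̄ = (0.54+0.71)/2 = 0.625 → q = 3.1×3.12×0.625 = 6.045 ft³/s
Panel 3-4: Δb = 4 ft, d̄ = (4.22+3.45)/2 = 3.835, v̄ = (0.71+0.70)/2 = 0.705 → q = 4×3.835×0.705 = 10.81 ft³/s
Panel 4-5: Δb = 1.7 ft, d̄ = (3.45+0.00)/2 = 1.725, v̄ = (0.70+0.00)/2 = 0.35 → q = 1.7×1.725×0.35 = 1.026 ft³/s
Q = Σ q = 18.13 ft³/s

18.1 ft³/s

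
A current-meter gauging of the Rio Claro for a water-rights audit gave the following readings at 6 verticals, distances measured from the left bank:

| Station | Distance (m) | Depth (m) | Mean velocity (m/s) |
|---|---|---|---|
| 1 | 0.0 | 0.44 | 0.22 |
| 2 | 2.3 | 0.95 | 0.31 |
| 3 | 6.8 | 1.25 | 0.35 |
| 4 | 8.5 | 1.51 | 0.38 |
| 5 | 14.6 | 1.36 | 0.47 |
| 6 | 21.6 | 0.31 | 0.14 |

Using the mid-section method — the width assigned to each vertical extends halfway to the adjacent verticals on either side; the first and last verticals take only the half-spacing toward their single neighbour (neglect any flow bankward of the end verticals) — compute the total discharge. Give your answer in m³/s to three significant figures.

9.05 m³/s

w_1 = (2.3 − 0.0)/2 = 1.15 m; q_1 = 0.22 × 0.44 × 1.15 = 0.1113 m³/s
w_2 = (6.8 − 0.0)/2 = 3.4 m; q_2 = 0.31 × 0.95 × 3.4 = 1.001 m³/s
w_3 = (8.5 − 2.3)/2 = 3.1 m; q_3 = 0.35 × 1.25 × 3.1 = 1.356 m³/s
w_4 = (14.6 − 6.8)/2 = 3.9 m; q_4 = 0.38 × 1.51 × 3.9 = 2.238 m³/s
w_5 = (21.6 − 8.5)/2 = 6.55 m; q_5 = 0.47 × 1.36 × 6.55 = 4.187 m³/s
w_6 = (21.6 − 14.6)/2 = 3.5 m; q_6 = 0.14 × 0.31 × 3.5 = 0.1519 m³/s
Q = Σ qᵢ = 9.045 m³/s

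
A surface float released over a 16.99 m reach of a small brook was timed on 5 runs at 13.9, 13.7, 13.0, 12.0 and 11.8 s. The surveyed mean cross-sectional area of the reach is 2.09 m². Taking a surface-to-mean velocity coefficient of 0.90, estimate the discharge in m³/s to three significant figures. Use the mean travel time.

t̄ = (13.9 + 13.7 + 13.0 + 12.0 + 11.8) / 5 = 12.88 s
v_surface = L / t̄ = 16.99 / 12.88 = 1.319 m/s
v_mean = 0.90 × 1.319 = 1.187 m/s
Q = A × v_mean = 2.09 × 1.187 = 2.481 m³/s

2.48 m³/s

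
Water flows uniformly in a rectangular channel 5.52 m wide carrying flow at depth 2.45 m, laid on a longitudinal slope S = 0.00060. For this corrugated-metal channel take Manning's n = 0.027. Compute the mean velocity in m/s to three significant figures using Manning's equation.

A = b·y = 5.52 × 2.45 = 13.52 m²
P = b + 2y = 5.52 + 2×2.45 = 10.42 m
R = A/P = 13.52/10.42 = 1.298 m
Q = (1/n)·A·R^(2/3)·S^(1/2) = (1/0.027) × 13.52 × 1.298^(2/3) × 0.00060^(1/2) = 14.60 m³/s
V = Q/A = 14.60/13.52 = 1.079 m/s

1.08 m/s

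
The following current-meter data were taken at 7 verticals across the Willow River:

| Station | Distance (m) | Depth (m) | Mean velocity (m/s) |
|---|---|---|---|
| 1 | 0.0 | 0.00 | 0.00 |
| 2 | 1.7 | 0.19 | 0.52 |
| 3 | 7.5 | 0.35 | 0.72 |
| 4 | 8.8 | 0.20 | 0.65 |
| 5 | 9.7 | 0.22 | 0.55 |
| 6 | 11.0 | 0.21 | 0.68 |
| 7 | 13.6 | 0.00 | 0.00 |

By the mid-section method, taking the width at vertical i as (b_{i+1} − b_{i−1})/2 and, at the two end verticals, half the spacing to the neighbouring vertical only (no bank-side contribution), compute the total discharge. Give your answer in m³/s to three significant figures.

w_2 = (7.5 − 0.0)/2 = 3.75 m; q_2 = 0.52 × 0.19 × 3.75 = 0.3705 m³/s
w_3 = (8.8 − 1.7)/2 = 3.55 m; q_3 = 0.72 × 0.35 × 3.55 = 0.8946 m³/s
w_4 = (9.7 − 7.5)/2 = 1.1 m; q_4 = 0.65 × 0.20 × 1.1 = 0.1430 m³/s
w_5 = (11.0 − 8.8)/2 = 1.1 m; q_5 = 0.55 × 0.22 × 1.1 = 0.1331 m³/s
w_6 = (13.6 − 9.7)/2 = 1.95 m; q_6 = 0.68 × 0.21 × 1.95 = 0.2785 m³/s
Stations 1, 7 contribute zero (depth or velocity is 0).
Q = Σ qᵢ = 1.820 m³/s

1.82 m³/s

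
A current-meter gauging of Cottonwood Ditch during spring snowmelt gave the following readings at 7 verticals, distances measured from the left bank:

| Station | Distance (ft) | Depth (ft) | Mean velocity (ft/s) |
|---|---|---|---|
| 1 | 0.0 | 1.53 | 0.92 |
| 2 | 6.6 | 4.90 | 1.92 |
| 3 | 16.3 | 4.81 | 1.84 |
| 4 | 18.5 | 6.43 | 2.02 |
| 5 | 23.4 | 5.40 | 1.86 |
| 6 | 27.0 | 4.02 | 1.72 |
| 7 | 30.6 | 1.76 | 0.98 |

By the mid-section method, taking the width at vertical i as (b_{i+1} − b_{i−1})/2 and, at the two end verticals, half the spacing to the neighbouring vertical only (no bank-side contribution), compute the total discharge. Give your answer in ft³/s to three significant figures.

251 ft³/s

w_1 = (6.6 − 0.0)/2 = 3.3 ft; q_1 = 0.92 × 1.53 × 3.3 = 4.645 ft³/s
w_2 = (16.3 − 0.0)/2 = 8.15 ft; q_2 = 1.92 × 4.90 × 8.15 = 76.68 ft³/s
w_3 = (18.5 − 6.6)/2 = 5.95 ft; q_3 = 1.84 × 4.81 × 5.95 = 52.66 ft³/s
w_4 = (23.4 − 16.3)/2 = 3.55 ft; q_4 = 2.02 × 6.43 × 3.55 = 46.11 ft³/s
w_5 = (27.0 − 18.5)/2 = 4.25 ft; q_5 = 1.86 × 5.40 × 4.25 = 42.69 ft³/s
w_6 = (30.6 − 23.4)/2 = 3.6 ft; q_6 = 1.72 × 4.02 × 3.6 = 24.89 ft³/s
w_7 = (30.6 − 27.0)/2 = 1.8 ft; q_7 = 0.98 × 1.76 × 1.8 = 3.105 ft³/s
Q = Σ qᵢ = 250.8 ft³/s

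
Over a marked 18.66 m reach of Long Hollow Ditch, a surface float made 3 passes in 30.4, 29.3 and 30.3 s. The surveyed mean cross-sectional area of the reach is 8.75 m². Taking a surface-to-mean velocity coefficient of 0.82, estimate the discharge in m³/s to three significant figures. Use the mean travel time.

t̄ = (30.4 + 29.3 + 30.3) / 3 = 30 s
v_surface = L / t̄ = 18.66 / 30 = 0.6220 m/s
v_mean = 0.82 × 0.6220 = 0.5100 m/s
Q = A × v_mean = 8.75 × 0.5100 = 4.463 m³/s

4.46 m³/s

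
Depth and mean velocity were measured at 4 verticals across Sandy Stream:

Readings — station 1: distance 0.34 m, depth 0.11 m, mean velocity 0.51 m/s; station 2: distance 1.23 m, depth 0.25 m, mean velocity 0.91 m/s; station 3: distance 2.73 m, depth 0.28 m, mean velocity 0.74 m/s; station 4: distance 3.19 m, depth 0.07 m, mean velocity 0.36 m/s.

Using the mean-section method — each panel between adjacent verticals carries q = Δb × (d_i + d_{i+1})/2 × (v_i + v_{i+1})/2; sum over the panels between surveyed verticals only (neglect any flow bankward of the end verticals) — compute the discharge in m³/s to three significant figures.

Panel 1-2: Δb = 0.89 m, d̄ = (0.11+0.25)/2 = 0.18, v̄ = (0.51+0.91)/2 = 0.71 → q = 0.89×0.18×0.71 = 0.1137 m³/s
Panel 2-3: Δb = 1.5 m, d̄ = (0.25+0.28)/2 = 0.265, v̄ = (0.91+0.74)/2 = 0.825 → q = 1.5×0.265×0.825 = 0.3279 m³/s
Panel 3-4: Δb = 0.46 m, d̄ = (0.28+0.07)/2 = 0.175, v̄ = (0.74+0.36)/2 = 0.55 → q = 0.46×0.175×0.55 = 0.04428 m³/s
Q = Σ q = 0.4860 m³/s

0.486 m³/s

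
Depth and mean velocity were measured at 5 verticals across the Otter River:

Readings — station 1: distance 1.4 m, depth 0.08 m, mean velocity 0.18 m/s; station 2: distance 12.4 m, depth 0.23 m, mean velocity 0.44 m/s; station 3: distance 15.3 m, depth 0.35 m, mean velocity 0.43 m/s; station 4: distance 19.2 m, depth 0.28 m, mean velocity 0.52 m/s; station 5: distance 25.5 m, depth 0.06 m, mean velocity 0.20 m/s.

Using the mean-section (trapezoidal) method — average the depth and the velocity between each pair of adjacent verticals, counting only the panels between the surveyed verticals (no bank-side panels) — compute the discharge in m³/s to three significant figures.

Panel 1-2: Δb = 11 m, d̄ = (0.08+0.23)/2 = 0.155, v̄ = (0.18+0.44)/2 = 0.31 → q = 11×0.155×0.31 = 0.5286 m³/s
Panel 2-3: Δb = 2.9 m, d̄ = (0.23+0.35)/2 = 0.29, v̄ = (0.44+0.43)/2 = 0.435 → q = 2.9×0.29×0.435 = 0.3658 m³/s
Panel 3-4: Δb = 3.9 m, d̄ = (0.35+0.28)/2 = 0.315, v̄ = (0.43+0.52)/2 = 0.475 → q = 3.9×0.315×0.475 = 0.5835 m³/s
Panel 4-5: Δb = 6.3 m, d̄ = (0.28+0.06)/2 = 0.17, v̄ = (0.52+0.20)/2 = 0.36 → q = 6.3×0.17×0.36 = 0.3856 m³/s
Q = Σ q = 1.863 m³/s

1.86 m³/s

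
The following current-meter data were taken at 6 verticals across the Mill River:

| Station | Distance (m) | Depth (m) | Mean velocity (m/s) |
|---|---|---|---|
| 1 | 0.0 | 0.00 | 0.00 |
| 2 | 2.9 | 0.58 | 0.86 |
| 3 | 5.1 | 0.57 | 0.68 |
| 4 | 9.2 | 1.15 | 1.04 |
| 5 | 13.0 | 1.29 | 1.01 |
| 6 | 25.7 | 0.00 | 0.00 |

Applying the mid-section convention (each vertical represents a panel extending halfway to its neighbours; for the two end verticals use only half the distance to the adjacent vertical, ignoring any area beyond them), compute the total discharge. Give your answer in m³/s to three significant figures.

w_2 = (5.1 − 0.0)/2 = 2.55 m; q_2 = 0.86 × 0.58 × 2.55 = 1.272 m³/s
w_3 = (9.2 − 2.9)/2 = 3.15 m; q_3 = 0.68 × 0.57 × 3.15 = 1.221 m³/s
w_4 = (13.0 − 5.1)/2 = 3.95 m; q_4 = 1.04 × 1.15 × 3.95 = 4.724 m³/s
w_5 = (25.7 − 9.2)/2 = 8.25 m; q_5 = 1.01 × 1.29 × 8.25 = 10.75 m³/s
Stations 1, 6 contribute zero (depth or velocity is 0).
Q = Σ qᵢ = 17.97 m³/s

18.0 m³/s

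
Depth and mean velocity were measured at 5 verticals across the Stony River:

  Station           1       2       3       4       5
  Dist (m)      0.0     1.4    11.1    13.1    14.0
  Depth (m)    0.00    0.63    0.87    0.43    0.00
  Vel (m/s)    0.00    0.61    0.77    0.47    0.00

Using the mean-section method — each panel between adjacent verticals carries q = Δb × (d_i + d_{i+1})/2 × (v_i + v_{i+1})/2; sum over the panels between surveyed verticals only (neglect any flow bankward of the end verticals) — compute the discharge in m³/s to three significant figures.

Panel 1-2: Δb = 1.4 m, d̄ = (0.00+0.63)/2 = 0.315, v̄ = (0.00+0.61)/2 = 0.305 → q = 1.4×0.315×0.305 = 0.1345 m³/s
Panel 2-3: Δb = 9.7 m, d̄ = (0.63+0.87)/2 = 0.75, v̄ = (0.61+0.77)/2 = 0.69 → q = 9.7×0.75×0.69 = 5.020 m³/s
Panel 3-4: Δb = 2 m, d̄ = (0.87+0.43)/2 = 0.65, v̄ = (0.77+0.47)/2 = 0.62 → q = 2×0.65×0.62 = 0.8060 m³/s
Panel 4-5: Δb = 0.9 m, d̄ = (0.43+0.00)/2 = 0.215, v̄ = (0.47+0.00)/2 = 0.235 → q = 0.9×0.215×0.235 = 0.04547 m³/s
Q = Σ q = 6.006 m³/s

6.01 m³/s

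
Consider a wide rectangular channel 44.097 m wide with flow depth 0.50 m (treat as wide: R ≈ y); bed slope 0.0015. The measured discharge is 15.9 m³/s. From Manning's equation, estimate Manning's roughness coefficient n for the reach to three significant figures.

A = b·y = 44.097 × 0.50 = 22.05 m²
Wide channel: R ≈ y = 0.50 m
n = (1/Q)·A·R^(2/3)·S^(1/2) = (1/15.9) × 22.05 × 0.6300 × 0.03873 = 0.03383

0.0338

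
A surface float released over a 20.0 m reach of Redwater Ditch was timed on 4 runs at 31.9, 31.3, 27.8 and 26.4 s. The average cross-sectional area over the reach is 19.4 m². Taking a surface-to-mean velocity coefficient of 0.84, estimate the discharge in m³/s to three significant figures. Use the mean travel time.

t̄ = (31.9 + 31.3 + 27.8 + 26.4) / 4 = 29.35 s
v_surface = L / t̄ = 20.0 / 29.35 = 0.6814 m/s
v_mean = 0.84 × 0.6814 = 0.5724 m/s
Q = A × v_mean = 19.4 × 0.5724 = 11.10 m³/s

11.1 m³/s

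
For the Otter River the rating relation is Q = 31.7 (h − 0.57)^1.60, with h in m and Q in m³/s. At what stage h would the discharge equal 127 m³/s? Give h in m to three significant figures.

h − h₀ = (Q/C)^(1/b) = (127/31.7)^(1/1.60) = 2.381 m
h = 0.57 + 2.381 = 2.951 m

2.95 m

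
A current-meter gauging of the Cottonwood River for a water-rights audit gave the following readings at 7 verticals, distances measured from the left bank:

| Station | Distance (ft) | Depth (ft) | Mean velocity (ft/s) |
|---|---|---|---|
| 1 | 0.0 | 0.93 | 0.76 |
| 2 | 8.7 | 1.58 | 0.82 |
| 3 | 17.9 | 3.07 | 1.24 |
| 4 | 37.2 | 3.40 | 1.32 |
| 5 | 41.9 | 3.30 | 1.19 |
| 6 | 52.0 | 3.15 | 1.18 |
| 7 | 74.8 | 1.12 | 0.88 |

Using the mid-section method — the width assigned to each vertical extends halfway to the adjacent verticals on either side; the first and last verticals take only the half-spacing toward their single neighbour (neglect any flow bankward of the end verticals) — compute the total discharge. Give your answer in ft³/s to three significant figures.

224 ft³/s

w_1 = (8.7 − 0.0)/2 = 4.35 ft; q_1 = 0.76 × 0.93 × 4.35 = 3.075 ft³/s
w_2 = (17.9 − 0.0)/2 = 8.95 ft; q_2 = 0.82 × 1.58 × 8.95 = 11.60 ft³/s
w_3 = (37.2 − 8.7)/2 = 14.25 ft; q_3 = 1.24 × 3.07 × 14.25 = 54.25 ft³/s
w_4 = (41.9 − 17.9)/2 = 12 ft; q_4 = 1.32 × 3.40 × 12 = 53.86 ft³/s
w_5 = (52.0 − 37.2)/2 = 7.4 ft; q_5 = 1.19 × 3.30 × 7.4 = 29.06 ft³/s
w_6 = (74.8 − 41.9)/2 = 16.45 ft; q_6 = 1.18 × 3.15 × 16.45 = 61.14 ft³/s
w_7 = (74.8 − 52.0)/2 = 11.4 ft; q_7 = 0.88 × 1.12 × 11.4 = 11.24 ft³/s
Q = Σ qᵢ = 224.2 ft³/s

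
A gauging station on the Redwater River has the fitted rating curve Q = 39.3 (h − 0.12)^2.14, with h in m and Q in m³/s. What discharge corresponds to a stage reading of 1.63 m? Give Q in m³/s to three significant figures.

94.9 m³/s

Q = 39.3 × (1.63 − 0.12)^2.14 = 39.3 × 1.51^2.14 = 94.93 m³/s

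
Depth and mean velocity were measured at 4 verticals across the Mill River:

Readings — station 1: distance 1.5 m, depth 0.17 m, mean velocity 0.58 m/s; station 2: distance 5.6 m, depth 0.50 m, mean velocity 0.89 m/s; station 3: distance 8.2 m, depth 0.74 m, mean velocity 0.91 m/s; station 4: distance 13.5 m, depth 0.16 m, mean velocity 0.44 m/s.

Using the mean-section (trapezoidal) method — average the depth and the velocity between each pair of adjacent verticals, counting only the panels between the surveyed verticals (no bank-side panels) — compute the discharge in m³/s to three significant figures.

4.07 m³/s

Panel 1-2: Δb = 4.1 m, d̄ = (0.17+0.50)/2 = 0.335, v̄ = (0.58+0.89)/2 = 0.735 → q = 4.1×0.335×0.735 = 1.010 m³/s
Panel 2-3: Δb = 2.6 m, d̄ = (0.50+0.74)/2 = 0.62, v̄ = (0.89+0.91)/2 = 0.9 → q = 2.6×0.62×0.9 = 1.451 m³/s
Panel 3-4: Δb = 5.3 m, d̄ = (0.74+0.16)/2 = 0.45, v̄ = (0.91+0.44)/2 = 0.675 → q = 5.3×0.45×0.675 = 1.610 m³/s
Q = Σ q = 4.070 m³/s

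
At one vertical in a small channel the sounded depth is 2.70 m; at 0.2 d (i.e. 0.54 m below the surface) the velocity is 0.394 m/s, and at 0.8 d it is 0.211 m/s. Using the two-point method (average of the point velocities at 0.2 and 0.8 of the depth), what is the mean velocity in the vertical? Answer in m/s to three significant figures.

v̄ = (0.394 + 0.211) / 2 = 0.3025 m/s

0.303 m/s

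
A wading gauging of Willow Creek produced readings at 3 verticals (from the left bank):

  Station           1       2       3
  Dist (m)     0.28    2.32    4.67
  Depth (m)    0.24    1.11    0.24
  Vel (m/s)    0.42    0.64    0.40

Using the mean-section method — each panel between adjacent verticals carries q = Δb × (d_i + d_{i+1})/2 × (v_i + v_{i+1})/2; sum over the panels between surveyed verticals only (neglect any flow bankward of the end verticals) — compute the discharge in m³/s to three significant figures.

Panel 1-2: Δb = 2.04 m, d̄ = (0.24+1.11)/2 = 0.675, v̄ = (0.42+0.64)/2 = 0.53 → q = 2.04×0.675×0.53 = 0.7298 m³/s
Panel 2-3: Δb = 2.35 m, d̄ = (1.11+0.24)/2 = 0.675, v̄ = (0.64+0.40)/2 = 0.52 → q = 2.35×0.675×0.52 = 0.8249 m³/s
Q = Σ q = 1.555 m³/s

1.55 m³/s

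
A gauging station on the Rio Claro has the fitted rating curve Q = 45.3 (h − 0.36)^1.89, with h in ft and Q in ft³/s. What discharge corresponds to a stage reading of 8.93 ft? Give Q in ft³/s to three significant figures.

Q = 45.3 × (8.93 − 0.36)^1.89 = 45.3 × 8.57^1.89 = 2627 ft³/s

2630 ft³/s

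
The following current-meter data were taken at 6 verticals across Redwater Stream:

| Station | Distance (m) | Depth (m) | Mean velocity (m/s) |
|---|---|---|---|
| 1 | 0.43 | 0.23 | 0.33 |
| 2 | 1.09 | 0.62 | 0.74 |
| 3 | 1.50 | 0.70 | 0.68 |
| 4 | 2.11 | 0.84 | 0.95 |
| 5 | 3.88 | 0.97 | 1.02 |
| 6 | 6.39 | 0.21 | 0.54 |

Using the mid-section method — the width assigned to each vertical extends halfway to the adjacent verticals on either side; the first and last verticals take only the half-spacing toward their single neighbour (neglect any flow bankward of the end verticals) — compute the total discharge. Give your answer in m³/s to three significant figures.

3.72 m³/s

w_1 = (1.09 − 0.43)/2 = 0.33 m; q_1 = 0.33 × 0.23 × 0.33 = 0.02505 m³/s
w_2 = (1.50 − 0.43)/2 = 0.535 m; q_2 = 0.74 × 0.62 × 0.535 = 0.2455 m³/s
w_3 = (2.11 − 1.09)/2 = 0.51 m; q_3 = 0.68 × 0.70 × 0.51 = 0.2428 m³/s
w_4 = (3.88 − 1.50)/2 = 1.19 m; q_4 = 0.95 × 0.84 × 1.19 = 0.9496 m³/s
w_5 = (6.39 − 2.11)/2 = 2.14 m; q_5 = 1.02 × 0.97 × 2.14 = 2.117 m³/s
w_6 = (6.39 − 3.88)/2 = 1.255 m; q_6 = 0.54 × 0.21 × 1.255 = 0.1423 m³/s
Q = Σ qᵢ = 3.723 m³/s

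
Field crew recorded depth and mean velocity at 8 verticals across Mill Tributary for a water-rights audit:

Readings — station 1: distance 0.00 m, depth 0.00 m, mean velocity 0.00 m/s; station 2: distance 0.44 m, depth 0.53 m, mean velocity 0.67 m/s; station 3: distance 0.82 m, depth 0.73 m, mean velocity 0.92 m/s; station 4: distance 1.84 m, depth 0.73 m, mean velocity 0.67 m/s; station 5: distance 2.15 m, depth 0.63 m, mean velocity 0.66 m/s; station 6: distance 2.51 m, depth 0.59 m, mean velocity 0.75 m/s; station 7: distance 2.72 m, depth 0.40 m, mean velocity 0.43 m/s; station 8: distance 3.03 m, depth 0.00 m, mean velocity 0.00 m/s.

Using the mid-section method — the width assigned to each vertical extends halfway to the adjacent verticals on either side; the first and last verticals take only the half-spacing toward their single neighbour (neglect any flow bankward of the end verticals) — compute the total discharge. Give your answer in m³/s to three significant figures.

w_2 = (0.82 − 0.00)/2 = 0.41 m; q_2 = 0.67 × 0.53 × 0.41 = 0.1456 m³/s
w_3 = (1.84 − 0.44)/2 = 0.7 m; q_3 = 0.92 × 0.73 × 0.7 = 0.4701 m³/s
w_4 = (2.15 − 0.82)/2 = 0.665 m; q_4 = 0.67 × 0.73 × 0.665 = 0.3253 m³/s
w_5 = (2.51 − 1.84)/2 = 0.335 m; q_5 = 0.66 × 0.63 × 0.335 = 0.1393 m³/s
w_6 = (2.72 − 2.15)/2 = 0.285 m; q_6 = 0.75 × 0.59 × 0.285 = 0.1261 m³/s
w_7 = (3.03 − 2.51)/2 = 0.26 m; q_7 = 0.43 × 0.40 × 0.26 = 0.04472 m³/s
Stations 1, 8 contribute zero (depth or velocity is 0).
Q = Σ qᵢ = 1.251 m³/s

1.25 m³/s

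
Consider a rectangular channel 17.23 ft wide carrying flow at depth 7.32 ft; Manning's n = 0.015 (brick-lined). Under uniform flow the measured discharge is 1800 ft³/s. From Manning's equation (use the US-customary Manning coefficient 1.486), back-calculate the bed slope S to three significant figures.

A = b·y = 17.23 × 7.32 = 126.1 ft²
P = b + 2y = 17.23 + 2×7.32 = 31.87 ft
R = A/P = 126.1/31.87 = 3.957 ft
S = (Q·n / (1.486·A·R^(2/3)))² = (1800×0.015 / (1.486×126.1×2.502))² = 0.003315

0.00332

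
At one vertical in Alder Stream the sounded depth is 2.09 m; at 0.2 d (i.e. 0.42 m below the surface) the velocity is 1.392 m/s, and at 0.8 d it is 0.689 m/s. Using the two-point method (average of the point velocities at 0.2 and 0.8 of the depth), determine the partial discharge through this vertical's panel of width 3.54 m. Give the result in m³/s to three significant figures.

7.70 m³/s

v̄ = (1.392 + 0.689) / 2 = 1.041 m/s
q = v̄ × d × w = 1.041 × 2.09 × 3.54 = 7.698 m³/s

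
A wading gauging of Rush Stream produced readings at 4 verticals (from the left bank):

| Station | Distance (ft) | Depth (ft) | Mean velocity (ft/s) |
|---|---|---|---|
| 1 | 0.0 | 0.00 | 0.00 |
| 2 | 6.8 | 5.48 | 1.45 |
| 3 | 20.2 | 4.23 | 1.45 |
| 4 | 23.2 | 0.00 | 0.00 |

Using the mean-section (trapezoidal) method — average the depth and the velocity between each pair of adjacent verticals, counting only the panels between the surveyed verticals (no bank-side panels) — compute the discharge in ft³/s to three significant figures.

Panel 1-2: Δb = 6.8 ft, d̄ = (0.00+5.48)/2 = 2.74, v̄ = (0.00+1.45)/2 = 0.725 → q = 6.8×2.74×0.725 = 13.51 ft³/s
Panel 2-3: Δb = 13.4 ft, d̄ = (5.48+4.23)/2 = 4.855, v̄ = (1.45+1.45)/2 = 1.45 → q = 13.4×4.855×1.45 = 94.33 ft³/s
Panel 3-4: Δb = 3 ft, d̄ = (4.23+0.00)/2 = 2.115, v̄ = (1.45+0.00)/2 = 0.725 → q = 3×2.115×0.725 = 4.600 ft³/s
Q = Σ q = 112.4 ft³/s

112 ft³/s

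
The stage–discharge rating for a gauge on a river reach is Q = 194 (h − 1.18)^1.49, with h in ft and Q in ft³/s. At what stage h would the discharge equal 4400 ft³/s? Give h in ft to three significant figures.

h − h₀ = (Q/C)^(1/b) = (4400/194)^(1/1.49) = 8.125 ft
h = 1.18 + 8.125 = 9.305 ft

9.31 ft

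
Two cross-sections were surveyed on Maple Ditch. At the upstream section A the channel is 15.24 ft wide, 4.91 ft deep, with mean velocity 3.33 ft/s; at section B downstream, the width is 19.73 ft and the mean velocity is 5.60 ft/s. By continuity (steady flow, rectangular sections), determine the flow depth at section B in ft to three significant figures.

2.26 ft

Q = A₁V₁ = (15.24×4.91) × 3.33 = 249.2 ft³/s
d₂ = Q/(b₂ V₂) = 249.2/(19.73×5.60) = 2.255 ft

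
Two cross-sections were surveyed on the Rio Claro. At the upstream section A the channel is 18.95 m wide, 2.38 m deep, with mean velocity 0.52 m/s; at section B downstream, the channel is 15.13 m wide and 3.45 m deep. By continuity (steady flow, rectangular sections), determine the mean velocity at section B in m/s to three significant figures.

Q = A₁V₁ = (18.95×2.38) × 0.52 = 23.45 m³/s
A₂ = 15.13 × 3.45 = 52.20 m²
V₂ = Q/A₂ = 23.45/52.20 = 0.4493 m/s

0.449 m/s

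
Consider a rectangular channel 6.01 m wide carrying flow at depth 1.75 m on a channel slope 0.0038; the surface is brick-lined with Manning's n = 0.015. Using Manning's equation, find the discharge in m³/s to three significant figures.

46.2 m³/s

A = b·y = 6.01 × 1.75 = 10.52 m²
P = b + 2y = 6.01 + 2×1.75 = 9.510 m
R = A/P = 10.52/9.510 = 1.106 m
Q = (1/n)·A·R^(2/3)·S^(1/2) = (1/0.015) × 10.52 × 1.106^(2/3) × 0.0038^(1/2) = 46.22 m³/s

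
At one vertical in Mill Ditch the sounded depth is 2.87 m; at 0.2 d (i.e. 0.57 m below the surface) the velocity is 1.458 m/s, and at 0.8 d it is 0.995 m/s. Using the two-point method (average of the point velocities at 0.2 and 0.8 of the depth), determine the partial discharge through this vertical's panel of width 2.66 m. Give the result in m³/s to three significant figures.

v̄ = (1.458 + 0.995) / 2 = 1.227 m/s
q = v̄ × d × w = 1.227 × 2.87 × 2.66 = 9.363 m³/s

9.36 m³/s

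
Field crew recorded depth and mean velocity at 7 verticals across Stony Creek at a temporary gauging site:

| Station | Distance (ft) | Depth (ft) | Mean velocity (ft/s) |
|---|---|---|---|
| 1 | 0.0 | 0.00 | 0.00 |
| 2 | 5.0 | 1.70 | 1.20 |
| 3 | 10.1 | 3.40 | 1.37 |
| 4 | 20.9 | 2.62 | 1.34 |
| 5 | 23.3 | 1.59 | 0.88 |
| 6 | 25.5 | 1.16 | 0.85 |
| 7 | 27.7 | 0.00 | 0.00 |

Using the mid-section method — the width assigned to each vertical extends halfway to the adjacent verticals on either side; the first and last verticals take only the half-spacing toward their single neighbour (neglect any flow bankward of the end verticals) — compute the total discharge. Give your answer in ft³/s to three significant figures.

w_2 = (10.1 − 0.0)/2 = 5.05 ft; q_2 = 1.20 × 1.70 × 5.05 = 10.30 ft³/s
w_3 = (20.9 − 5.0)/2 = 7.95 ft; q_3 = 1.37 × 3.40 × 7.95 = 37.03 ft³/s
w_4 = (23.3 − 10.1)/2 = 6.6 ft; q_4 = 1.34 × 2.62 × 6.6 = 23.17 ft³/s
w_5 = (25.5 − 20.9)/2 = 2.3 ft; q_5 = 0.88 × 1.59 × 2.3 = 3.218 ft³/s
w_6 = (27.7 − 23.3)/2 = 2.2 ft; q_6 = 0.85 × 1.16 × 2.2 = 2.169 ft³/s
Stations 1, 7 contribute zero (depth or velocity is 0).
Q = Σ qᵢ = 75.89 ft³/s

75.9 ft³/s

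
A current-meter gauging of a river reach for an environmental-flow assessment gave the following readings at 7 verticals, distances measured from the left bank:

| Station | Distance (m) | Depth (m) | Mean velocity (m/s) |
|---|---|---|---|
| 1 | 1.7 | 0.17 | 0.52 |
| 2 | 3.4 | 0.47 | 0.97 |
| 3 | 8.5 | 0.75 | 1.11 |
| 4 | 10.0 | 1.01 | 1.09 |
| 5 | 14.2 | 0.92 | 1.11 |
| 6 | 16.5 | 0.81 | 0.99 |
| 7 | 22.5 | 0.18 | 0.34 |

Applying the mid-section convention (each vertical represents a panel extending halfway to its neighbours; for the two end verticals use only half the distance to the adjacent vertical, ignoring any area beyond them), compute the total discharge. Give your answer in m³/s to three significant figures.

w_1 = (3.4 − 1.7)/2 = 0.85 m; q_1 = 0.52 × 0.17 × 0.85 = 0.07514 m³/s
w_2 = (8.5 − 1.7)/2 = 3.4 m; q_2 = 0.97 × 0.47 × 3.4 = 1.550 m³/s
w_3 = (10.0 − 3.4)/2 = 3.3 m; q_3 = 1.11 × 0.75 × 3.3 = 2.747 m³/s
w_4 = (14.2 − 8.5)/2 = 2.85 m; q_4 = 1.09 × 1.01 × 2.85 = 3.138 m³/s
w_5 = (16.5 − 10.0)/2 = 3.25 m; q_5 = 1.11 × 0.92 × 3.25 = 3.319 m³/s
w_6 = (22.5 − 14.2)/2 = 4.15 m; q_6 = 0.99 × 0.81 × 4.15 = 3.328 m³/s
w_7 = (22.5 − 16.5)/2 = 3 m; q_7 = 0.34 × 0.18 × 3 = 0.1836 m³/s
Q = Σ qᵢ = 14.34 m³/s

14.3 m³/s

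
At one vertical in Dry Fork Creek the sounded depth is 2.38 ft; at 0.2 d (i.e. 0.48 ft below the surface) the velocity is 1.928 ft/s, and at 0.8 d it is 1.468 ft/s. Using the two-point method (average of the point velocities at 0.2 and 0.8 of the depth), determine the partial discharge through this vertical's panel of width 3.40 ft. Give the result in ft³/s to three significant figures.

v̄ = (1.928 + 1.468) / 2 = 1.698 ft/s
q = v̄ × d × w = 1.698 × 2.38 × 3.40 = 13.74 ft³/s

13.7 ft³/s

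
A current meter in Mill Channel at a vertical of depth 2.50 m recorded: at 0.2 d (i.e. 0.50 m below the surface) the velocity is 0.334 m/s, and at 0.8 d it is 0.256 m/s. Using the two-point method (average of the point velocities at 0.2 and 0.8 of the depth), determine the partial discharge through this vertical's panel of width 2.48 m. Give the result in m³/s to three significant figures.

1.83 m³/s

v̄ = (0.334 + 0.256) / 2 = 0.2950 m/s
q = v̄ × d × w = 0.2950 × 2.50 × 2.48 = 1.829 m³/s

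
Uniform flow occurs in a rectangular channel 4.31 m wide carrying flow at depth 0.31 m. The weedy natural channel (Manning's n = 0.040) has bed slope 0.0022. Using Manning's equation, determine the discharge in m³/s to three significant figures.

0.656 m³/s

A = b·y = 4.31 × 0.31 = 1.336 m²
P = b + 2y = 4.31 + 2×0.31 = 4.930 m
R = A/P = 1.336/4.930 = 0.2710 m
Q = (1/n)·A·R^(2/3)·S^(1/2) = (1/0.040) × 1.336 × 0.2710^(2/3) × 0.0022^(1/2) = 0.6561 m³/s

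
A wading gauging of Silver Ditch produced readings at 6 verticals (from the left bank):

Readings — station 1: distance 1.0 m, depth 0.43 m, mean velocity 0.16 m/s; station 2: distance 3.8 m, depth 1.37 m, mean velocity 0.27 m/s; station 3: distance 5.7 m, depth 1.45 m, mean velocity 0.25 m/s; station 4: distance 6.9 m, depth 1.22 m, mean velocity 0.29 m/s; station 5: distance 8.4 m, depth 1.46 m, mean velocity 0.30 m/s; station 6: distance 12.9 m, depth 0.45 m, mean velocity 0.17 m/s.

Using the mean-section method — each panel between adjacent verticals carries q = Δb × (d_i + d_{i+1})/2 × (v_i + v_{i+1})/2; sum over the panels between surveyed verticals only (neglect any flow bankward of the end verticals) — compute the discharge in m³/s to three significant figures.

3.27 m³/s

Panel 1-2: Δb = 2.8 m, d̄ = (0.43+1.37)/2 = 0.9, v̄ = (0.16+0.27)/2 = 0.215 → q = 2.8×0.9×0.215 = 0.5418 m³/s
Panel 2-3: Δb = 1.9 m, d̄ = (1.37+1.45)/2 = 1.41, v̄ = (0.27+0.25)/2 = 0.26 → q = 1.9×1.41×0.26 = 0.6965 m³/s
Panel 3-4: Δb = 1.2 m, d̄ = (1.45+1.22)/2 = 1.335, v̄ = (0.25+0.29)/2 = 0.27 → q = 1.2×1.335×0.27 = 0.4325 m³/s
Panel 4-5: Δb = 1.5 m, d̄ = (1.22+1.46)/2 = 1.34, v̄ = (0.29+0.30)/2 = 0.295 → q = 1.5×1.34×0.295 = 0.5930 m³/s
Panel 5-6: Δb = 4.5 m, d̄ = (1.46+0.45)/2 = 0.955, v̄ = (0.30+0.17)/2 = 0.235 → q = 4.5×0.955×0.235 = 1.010 m³/s
Q = Σ q = 3.274 m³/s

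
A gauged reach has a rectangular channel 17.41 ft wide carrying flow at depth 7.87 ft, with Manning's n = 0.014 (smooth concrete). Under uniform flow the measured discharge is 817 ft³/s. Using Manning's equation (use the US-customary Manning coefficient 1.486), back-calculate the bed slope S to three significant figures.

A = b·y = 17.41 × 7.87 = 137.0 ft²
P = b + 2y = 17.41 + 2×7.87 = 33.15 ft
R = A/P = 137.0/33.15 = 4.133 ft
S = (Q·n / (1.486·A·R^(2/3)))² = (817×0.014 / (1.486×137.0×2.575))² = 0.0004758

0.000476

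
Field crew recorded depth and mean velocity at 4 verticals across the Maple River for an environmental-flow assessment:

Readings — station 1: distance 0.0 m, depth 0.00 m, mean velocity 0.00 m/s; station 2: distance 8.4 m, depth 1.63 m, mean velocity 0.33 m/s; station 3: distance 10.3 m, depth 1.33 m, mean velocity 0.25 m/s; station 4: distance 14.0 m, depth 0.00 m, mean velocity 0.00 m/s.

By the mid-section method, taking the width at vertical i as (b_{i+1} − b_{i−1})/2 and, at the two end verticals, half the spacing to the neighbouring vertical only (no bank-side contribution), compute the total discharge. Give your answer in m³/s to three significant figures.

3.70 m³/s

w_2 = (10.3 − 0.0)/2 = 5.15 m; q_2 = 0.33 × 1.63 × 5.15 = 2.770 m³/s
w_3 = (14.0 − 8.4)/2 = 2.8 m; q_3 = 0.25 × 1.33 × 2.8 = 0.9310 m³/s
Stations 1, 4 contribute zero (depth or velocity is 0).
Q = Σ qᵢ = 3.701 m³/s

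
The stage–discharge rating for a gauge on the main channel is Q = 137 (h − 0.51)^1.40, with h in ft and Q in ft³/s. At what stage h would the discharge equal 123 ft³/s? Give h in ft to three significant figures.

h − h₀ = (Q/C)^(1/b) = (123/137)^(1/1.40) = 0.9259 ft
h = 0.51 + 0.9259 = 1.436 ft

1.44 ft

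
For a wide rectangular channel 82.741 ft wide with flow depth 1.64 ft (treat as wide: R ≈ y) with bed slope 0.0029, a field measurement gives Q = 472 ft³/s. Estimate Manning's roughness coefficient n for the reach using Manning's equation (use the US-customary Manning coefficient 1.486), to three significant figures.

A = b·y = 82.741 × 1.64 = 135.7 ft²
Wide channel: R ≈ y = 1.64 ft
n = (1.486/Q)·A·R^(2/3)·S^(1/2) = (1.486/472) × 135.7 × 1.391 × 0.05385 = 0.03199

0.0320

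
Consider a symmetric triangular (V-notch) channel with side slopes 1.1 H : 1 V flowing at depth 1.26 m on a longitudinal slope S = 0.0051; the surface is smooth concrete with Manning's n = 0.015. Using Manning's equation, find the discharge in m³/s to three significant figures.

5.00 m³/s

A = z·y² = 1.1×1.26² = 1.746 m²
P = 2y√(1+z²) = 2×1.26×√(1+1.1²) = 3.746 m
R = A/P = 1.746/3.746 = 0.4662 m
Q = (1/n)·A·R^(2/3)·S^(1/2) = (1/0.015) × 1.746 × 0.4662^(2/3) × 0.0051^(1/2) = 4.999 m³/s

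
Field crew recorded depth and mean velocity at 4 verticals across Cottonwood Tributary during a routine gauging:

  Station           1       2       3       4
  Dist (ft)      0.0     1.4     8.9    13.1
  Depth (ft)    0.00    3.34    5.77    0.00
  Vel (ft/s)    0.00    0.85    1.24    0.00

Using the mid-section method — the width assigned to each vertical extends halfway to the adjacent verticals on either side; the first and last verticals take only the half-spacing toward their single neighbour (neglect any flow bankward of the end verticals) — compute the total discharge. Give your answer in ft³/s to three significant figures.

54.5 ft³/s

w_2 = (8.9 − 0.0)/2 = 4.45 ft; q_2 = 0.85 × 3.34 × 4.45 = 12.63 ft³/s
w_3 = (13.1 − 1.4)/2 = 5.85 ft; q_3 = 1.24 × 5.77 × 5.85 = 41.86 ft³/s
Stations 1, 4 contribute zero (depth or velocity is 0).
Q = Σ qᵢ = 54.49 ft³/s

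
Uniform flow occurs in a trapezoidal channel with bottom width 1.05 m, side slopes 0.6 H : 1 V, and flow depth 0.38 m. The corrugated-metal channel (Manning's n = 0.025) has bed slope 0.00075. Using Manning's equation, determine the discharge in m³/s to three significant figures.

0.212 m³/s

A = (b + z·y)·y = (1.05 + 0.6×0.38)×0.38 = 0.4856 m²
P = b + 2y√(1+z²) = 1.05 + 2×0.38×√(1+0.6²) = 1.936 m
R = A/P = 0.4856/1.936 = 0.2508 m
Q = (1/n)·A·R^(2/3)·S^(1/2) = (1/0.025) × 0.4856 × 0.2508^(2/3) × 0.00075^(1/2) = 0.2116 m³/s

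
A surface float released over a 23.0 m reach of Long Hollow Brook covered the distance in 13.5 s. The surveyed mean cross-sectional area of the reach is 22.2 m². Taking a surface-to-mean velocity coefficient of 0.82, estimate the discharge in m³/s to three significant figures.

v_surface = L / t̄ = 23.0 / 13.5 = 1.704 m/s
v_mean = 0.82 × 1.704 = 1.397 m/s
Q = A × v_mean = 22.2 × 1.397 = 31.01 m³/s

31.0 m³/s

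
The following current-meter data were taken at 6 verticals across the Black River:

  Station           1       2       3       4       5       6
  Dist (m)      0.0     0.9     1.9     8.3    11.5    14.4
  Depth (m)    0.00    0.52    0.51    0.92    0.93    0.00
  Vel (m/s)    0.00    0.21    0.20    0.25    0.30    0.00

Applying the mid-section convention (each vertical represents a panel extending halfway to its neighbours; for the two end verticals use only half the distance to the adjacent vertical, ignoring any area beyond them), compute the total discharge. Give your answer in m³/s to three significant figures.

2.44 m³/s

w_2 = (1.9 − 0.0)/2 = 0.95 m; q_2 = 0.21 × 0.52 × 0.95 = 0.1037 m³/s
w_3 = (8.3 − 0.9)/2 = 3.7 m; q_3 = 0.20 × 0.51 × 3.7 = 0.3774 m³/s
w_4 = (11.5 − 1.9)/2 = 4.8 m; q_4 = 0.25 × 0.92 × 4.8 = 1.104 m³/s
w_5 = (14.4 − 8.3)/2 = 3.05 m; q_5 = 0.30 × 0.93 × 3.05 = 0.8510 m³/s
Stations 1, 6 contribute zero (depth or velocity is 0).
Q = Σ qᵢ = 2.436 m³/s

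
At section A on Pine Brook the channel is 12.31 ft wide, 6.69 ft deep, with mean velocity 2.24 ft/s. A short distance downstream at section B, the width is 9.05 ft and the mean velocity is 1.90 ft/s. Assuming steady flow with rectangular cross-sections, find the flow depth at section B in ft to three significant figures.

Q = A₁V₁ = (12.31×6.69) × 2.24 = 184.5 ft³/s
d₂ = Q/(b₂ V₂) = 184.5/(9.05×1.90) = 10.73 ft

10.7 ft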